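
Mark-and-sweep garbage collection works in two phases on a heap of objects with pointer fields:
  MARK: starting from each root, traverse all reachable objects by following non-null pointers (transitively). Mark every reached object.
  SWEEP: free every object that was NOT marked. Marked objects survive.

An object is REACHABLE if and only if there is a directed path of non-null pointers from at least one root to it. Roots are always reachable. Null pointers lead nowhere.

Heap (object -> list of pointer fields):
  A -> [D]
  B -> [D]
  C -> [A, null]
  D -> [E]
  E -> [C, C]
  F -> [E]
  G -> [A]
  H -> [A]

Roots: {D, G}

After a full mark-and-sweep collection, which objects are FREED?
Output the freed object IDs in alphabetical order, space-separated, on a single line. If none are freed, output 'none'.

Roots: D G
Mark D: refs=E, marked=D
Mark G: refs=A, marked=D G
Mark E: refs=C C, marked=D E G
Mark A: refs=D, marked=A D E G
Mark C: refs=A null, marked=A C D E G
Unmarked (collected): B F H

Answer: B F H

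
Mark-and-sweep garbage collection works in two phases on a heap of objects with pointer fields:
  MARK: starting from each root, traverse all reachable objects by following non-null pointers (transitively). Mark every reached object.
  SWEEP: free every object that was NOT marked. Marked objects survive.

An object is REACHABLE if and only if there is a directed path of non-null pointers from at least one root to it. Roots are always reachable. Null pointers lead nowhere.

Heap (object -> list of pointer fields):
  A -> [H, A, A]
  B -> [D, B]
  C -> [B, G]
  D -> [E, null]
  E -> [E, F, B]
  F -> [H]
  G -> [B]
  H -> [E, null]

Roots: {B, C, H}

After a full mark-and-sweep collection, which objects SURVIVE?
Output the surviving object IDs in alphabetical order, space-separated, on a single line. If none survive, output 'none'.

Roots: B C H
Mark B: refs=D B, marked=B
Mark C: refs=B G, marked=B C
Mark H: refs=E null, marked=B C H
Mark D: refs=E null, marked=B C D H
Mark G: refs=B, marked=B C D G H
Mark E: refs=E F B, marked=B C D E G H
Mark F: refs=H, marked=B C D E F G H
Unmarked (collected): A

Answer: B C D E F G H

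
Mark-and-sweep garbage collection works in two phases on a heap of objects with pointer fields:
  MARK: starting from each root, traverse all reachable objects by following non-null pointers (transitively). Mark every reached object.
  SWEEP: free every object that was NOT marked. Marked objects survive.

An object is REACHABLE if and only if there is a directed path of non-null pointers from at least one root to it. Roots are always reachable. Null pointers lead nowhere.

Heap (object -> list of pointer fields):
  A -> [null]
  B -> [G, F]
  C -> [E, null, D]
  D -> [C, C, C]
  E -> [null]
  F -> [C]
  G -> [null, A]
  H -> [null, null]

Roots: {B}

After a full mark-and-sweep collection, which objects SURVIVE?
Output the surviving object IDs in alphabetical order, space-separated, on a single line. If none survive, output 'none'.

Roots: B
Mark B: refs=G F, marked=B
Mark G: refs=null A, marked=B G
Mark F: refs=C, marked=B F G
Mark A: refs=null, marked=A B F G
Mark C: refs=E null D, marked=A B C F G
Mark E: refs=null, marked=A B C E F G
Mark D: refs=C C C, marked=A B C D E F G
Unmarked (collected): H

Answer: A B C D E F G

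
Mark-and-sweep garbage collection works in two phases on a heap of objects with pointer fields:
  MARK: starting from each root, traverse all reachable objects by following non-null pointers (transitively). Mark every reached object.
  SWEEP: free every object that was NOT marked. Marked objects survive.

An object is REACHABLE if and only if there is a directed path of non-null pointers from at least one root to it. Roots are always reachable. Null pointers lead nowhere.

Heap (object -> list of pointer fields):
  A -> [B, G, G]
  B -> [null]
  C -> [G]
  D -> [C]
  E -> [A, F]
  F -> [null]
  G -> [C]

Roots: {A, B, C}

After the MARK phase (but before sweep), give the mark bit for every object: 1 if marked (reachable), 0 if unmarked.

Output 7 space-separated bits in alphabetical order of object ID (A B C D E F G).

Answer: 1 1 1 0 0 0 1

Derivation:
Roots: A B C
Mark A: refs=B G G, marked=A
Mark B: refs=null, marked=A B
Mark C: refs=G, marked=A B C
Mark G: refs=C, marked=A B C G
Unmarked (collected): D E F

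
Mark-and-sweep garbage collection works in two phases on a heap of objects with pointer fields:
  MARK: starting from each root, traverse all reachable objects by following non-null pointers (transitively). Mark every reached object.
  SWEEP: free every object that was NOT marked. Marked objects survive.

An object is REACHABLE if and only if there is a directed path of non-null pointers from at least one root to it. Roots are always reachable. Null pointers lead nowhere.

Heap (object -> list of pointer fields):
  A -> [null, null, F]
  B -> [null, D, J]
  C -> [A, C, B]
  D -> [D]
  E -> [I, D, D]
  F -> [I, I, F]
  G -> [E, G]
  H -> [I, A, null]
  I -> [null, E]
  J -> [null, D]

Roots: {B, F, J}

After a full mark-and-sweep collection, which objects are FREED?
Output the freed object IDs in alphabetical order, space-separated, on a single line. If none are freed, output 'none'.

Answer: A C G H

Derivation:
Roots: B F J
Mark B: refs=null D J, marked=B
Mark F: refs=I I F, marked=B F
Mark J: refs=null D, marked=B F J
Mark D: refs=D, marked=B D F J
Mark I: refs=null E, marked=B D F I J
Mark E: refs=I D D, marked=B D E F I J
Unmarked (collected): A C G H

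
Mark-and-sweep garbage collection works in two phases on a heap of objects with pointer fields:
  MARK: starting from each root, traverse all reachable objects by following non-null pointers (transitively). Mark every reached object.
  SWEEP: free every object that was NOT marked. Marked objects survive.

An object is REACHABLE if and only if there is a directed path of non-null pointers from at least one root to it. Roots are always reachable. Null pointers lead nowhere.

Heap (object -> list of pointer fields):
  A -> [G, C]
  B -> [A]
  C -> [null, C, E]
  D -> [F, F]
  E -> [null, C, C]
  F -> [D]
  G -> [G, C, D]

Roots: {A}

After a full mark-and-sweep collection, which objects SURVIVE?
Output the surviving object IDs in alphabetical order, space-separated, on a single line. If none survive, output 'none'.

Roots: A
Mark A: refs=G C, marked=A
Mark G: refs=G C D, marked=A G
Mark C: refs=null C E, marked=A C G
Mark D: refs=F F, marked=A C D G
Mark E: refs=null C C, marked=A C D E G
Mark F: refs=D, marked=A C D E F G
Unmarked (collected): B

Answer: A C D E F G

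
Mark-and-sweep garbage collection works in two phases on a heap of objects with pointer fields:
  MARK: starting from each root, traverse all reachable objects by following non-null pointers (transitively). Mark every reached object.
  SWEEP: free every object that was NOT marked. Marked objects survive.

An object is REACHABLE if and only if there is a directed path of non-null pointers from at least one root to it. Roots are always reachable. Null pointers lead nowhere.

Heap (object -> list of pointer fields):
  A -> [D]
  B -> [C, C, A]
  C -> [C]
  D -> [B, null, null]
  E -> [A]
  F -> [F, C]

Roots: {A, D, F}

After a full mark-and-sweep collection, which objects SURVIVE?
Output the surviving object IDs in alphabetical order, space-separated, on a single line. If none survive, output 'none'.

Answer: A B C D F

Derivation:
Roots: A D F
Mark A: refs=D, marked=A
Mark D: refs=B null null, marked=A D
Mark F: refs=F C, marked=A D F
Mark B: refs=C C A, marked=A B D F
Mark C: refs=C, marked=A B C D F
Unmarked (collected): E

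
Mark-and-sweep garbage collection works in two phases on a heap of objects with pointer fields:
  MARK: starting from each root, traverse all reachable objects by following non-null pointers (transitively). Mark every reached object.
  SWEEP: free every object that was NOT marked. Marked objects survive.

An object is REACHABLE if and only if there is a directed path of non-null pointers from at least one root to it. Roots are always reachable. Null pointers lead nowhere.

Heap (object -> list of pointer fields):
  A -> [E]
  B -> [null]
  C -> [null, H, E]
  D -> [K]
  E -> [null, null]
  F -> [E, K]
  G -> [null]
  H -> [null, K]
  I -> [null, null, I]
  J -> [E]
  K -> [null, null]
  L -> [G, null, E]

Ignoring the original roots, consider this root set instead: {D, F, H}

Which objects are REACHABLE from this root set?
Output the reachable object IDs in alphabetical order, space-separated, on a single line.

Roots: D F H
Mark D: refs=K, marked=D
Mark F: refs=E K, marked=D F
Mark H: refs=null K, marked=D F H
Mark K: refs=null null, marked=D F H K
Mark E: refs=null null, marked=D E F H K
Unmarked (collected): A B C G I J L

Answer: D E F H K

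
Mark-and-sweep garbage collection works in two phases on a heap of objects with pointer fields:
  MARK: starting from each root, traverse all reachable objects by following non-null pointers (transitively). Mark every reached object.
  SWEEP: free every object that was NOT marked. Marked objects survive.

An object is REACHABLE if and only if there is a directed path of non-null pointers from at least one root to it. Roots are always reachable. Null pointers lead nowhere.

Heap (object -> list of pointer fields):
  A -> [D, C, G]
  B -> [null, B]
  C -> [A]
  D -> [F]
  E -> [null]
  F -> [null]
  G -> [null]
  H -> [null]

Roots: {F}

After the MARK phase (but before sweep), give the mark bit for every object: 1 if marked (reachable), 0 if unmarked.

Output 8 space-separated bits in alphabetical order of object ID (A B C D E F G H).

Roots: F
Mark F: refs=null, marked=F
Unmarked (collected): A B C D E G H

Answer: 0 0 0 0 0 1 0 0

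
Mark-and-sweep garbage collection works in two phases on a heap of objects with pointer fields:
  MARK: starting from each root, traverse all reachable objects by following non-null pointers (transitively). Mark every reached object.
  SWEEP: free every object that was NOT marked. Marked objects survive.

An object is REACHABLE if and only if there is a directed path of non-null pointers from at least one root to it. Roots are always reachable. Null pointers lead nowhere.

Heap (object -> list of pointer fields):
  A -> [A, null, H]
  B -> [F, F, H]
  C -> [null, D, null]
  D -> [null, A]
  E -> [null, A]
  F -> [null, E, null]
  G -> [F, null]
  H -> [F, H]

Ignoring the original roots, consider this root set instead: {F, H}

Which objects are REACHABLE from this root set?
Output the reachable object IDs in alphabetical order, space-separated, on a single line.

Answer: A E F H

Derivation:
Roots: F H
Mark F: refs=null E null, marked=F
Mark H: refs=F H, marked=F H
Mark E: refs=null A, marked=E F H
Mark A: refs=A null H, marked=A E F H
Unmarked (collected): B C D G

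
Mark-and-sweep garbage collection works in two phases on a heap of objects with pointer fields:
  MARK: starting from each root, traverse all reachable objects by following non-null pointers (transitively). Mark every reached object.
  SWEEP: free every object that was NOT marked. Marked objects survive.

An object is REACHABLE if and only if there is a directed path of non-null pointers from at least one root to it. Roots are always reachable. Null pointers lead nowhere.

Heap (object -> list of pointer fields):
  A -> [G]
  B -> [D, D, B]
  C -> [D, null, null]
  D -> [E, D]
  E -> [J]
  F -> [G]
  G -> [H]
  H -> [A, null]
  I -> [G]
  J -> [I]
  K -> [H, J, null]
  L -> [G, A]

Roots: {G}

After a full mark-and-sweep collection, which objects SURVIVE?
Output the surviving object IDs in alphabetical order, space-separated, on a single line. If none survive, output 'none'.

Answer: A G H

Derivation:
Roots: G
Mark G: refs=H, marked=G
Mark H: refs=A null, marked=G H
Mark A: refs=G, marked=A G H
Unmarked (collected): B C D E F I J K L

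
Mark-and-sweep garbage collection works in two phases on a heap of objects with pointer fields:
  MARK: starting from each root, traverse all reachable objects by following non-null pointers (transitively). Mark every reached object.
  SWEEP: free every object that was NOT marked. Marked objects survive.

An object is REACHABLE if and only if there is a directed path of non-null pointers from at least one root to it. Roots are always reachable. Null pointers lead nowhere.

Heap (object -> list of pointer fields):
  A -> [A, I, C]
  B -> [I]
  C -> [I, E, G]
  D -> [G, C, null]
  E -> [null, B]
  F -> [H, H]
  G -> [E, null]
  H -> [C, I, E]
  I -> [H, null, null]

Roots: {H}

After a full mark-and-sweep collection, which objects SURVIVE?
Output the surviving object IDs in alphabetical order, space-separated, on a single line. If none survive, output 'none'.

Roots: H
Mark H: refs=C I E, marked=H
Mark C: refs=I E G, marked=C H
Mark I: refs=H null null, marked=C H I
Mark E: refs=null B, marked=C E H I
Mark G: refs=E null, marked=C E G H I
Mark B: refs=I, marked=B C E G H I
Unmarked (collected): A D F

Answer: B C E G H I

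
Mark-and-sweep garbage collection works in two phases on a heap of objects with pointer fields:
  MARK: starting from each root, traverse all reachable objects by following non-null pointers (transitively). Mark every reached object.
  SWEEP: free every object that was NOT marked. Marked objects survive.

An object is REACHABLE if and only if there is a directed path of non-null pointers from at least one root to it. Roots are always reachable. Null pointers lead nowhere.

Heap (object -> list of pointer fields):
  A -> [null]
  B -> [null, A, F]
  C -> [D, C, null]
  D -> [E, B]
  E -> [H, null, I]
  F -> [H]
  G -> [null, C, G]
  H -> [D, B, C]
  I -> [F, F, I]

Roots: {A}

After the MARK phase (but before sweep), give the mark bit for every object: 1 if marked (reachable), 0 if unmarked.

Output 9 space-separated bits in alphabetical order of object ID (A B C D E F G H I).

Roots: A
Mark A: refs=null, marked=A
Unmarked (collected): B C D E F G H I

Answer: 1 0 0 0 0 0 0 0 0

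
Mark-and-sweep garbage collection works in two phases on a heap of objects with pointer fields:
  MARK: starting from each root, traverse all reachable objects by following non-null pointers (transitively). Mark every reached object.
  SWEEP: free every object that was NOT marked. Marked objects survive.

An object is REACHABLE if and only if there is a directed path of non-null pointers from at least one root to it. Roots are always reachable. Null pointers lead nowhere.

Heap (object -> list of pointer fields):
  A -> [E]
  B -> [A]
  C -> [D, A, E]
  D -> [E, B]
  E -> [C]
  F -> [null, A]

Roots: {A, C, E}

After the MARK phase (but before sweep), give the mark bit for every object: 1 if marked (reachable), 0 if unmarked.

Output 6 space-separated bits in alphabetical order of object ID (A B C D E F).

Roots: A C E
Mark A: refs=E, marked=A
Mark C: refs=D A E, marked=A C
Mark E: refs=C, marked=A C E
Mark D: refs=E B, marked=A C D E
Mark B: refs=A, marked=A B C D E
Unmarked (collected): F

Answer: 1 1 1 1 1 0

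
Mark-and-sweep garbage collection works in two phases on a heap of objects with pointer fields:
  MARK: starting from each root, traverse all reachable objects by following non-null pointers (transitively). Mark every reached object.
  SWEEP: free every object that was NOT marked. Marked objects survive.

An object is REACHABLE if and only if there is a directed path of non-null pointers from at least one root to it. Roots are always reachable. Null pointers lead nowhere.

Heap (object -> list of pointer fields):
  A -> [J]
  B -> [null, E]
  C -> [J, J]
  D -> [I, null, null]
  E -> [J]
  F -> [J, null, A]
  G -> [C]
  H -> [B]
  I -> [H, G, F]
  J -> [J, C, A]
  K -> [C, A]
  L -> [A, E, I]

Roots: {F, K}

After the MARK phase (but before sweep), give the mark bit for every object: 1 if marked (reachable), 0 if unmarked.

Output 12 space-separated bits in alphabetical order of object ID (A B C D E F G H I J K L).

Answer: 1 0 1 0 0 1 0 0 0 1 1 0

Derivation:
Roots: F K
Mark F: refs=J null A, marked=F
Mark K: refs=C A, marked=F K
Mark J: refs=J C A, marked=F J K
Mark A: refs=J, marked=A F J K
Mark C: refs=J J, marked=A C F J K
Unmarked (collected): B D E G H I L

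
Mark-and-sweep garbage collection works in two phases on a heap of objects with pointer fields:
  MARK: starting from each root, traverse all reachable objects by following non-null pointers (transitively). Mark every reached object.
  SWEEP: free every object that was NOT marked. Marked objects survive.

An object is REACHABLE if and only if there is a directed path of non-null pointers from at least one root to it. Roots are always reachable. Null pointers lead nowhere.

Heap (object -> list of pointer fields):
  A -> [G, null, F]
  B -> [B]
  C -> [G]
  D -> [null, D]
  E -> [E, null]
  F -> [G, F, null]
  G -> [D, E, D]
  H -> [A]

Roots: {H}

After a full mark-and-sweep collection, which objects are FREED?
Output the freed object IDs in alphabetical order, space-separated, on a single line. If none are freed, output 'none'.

Answer: B C

Derivation:
Roots: H
Mark H: refs=A, marked=H
Mark A: refs=G null F, marked=A H
Mark G: refs=D E D, marked=A G H
Mark F: refs=G F null, marked=A F G H
Mark D: refs=null D, marked=A D F G H
Mark E: refs=E null, marked=A D E F G H
Unmarked (collected): B C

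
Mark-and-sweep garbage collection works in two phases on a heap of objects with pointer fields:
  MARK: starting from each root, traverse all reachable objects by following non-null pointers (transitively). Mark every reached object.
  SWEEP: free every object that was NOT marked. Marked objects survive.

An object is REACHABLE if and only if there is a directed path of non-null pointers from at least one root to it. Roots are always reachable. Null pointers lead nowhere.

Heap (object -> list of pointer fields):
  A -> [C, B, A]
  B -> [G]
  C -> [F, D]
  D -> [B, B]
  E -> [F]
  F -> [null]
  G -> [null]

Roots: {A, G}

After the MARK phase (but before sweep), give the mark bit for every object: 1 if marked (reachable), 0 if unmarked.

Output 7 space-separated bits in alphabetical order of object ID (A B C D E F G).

Roots: A G
Mark A: refs=C B A, marked=A
Mark G: refs=null, marked=A G
Mark C: refs=F D, marked=A C G
Mark B: refs=G, marked=A B C G
Mark F: refs=null, marked=A B C F G
Mark D: refs=B B, marked=A B C D F G
Unmarked (collected): E

Answer: 1 1 1 1 0 1 1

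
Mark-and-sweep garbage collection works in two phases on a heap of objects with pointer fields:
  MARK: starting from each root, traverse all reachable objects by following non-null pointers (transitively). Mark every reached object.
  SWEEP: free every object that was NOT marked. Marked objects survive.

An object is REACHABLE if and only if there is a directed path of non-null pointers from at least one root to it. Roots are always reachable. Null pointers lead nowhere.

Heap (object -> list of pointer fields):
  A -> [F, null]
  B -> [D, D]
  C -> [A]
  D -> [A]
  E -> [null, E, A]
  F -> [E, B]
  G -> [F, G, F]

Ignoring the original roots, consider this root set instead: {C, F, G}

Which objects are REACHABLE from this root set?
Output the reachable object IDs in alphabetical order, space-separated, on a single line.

Answer: A B C D E F G

Derivation:
Roots: C F G
Mark C: refs=A, marked=C
Mark F: refs=E B, marked=C F
Mark G: refs=F G F, marked=C F G
Mark A: refs=F null, marked=A C F G
Mark E: refs=null E A, marked=A C E F G
Mark B: refs=D D, marked=A B C E F G
Mark D: refs=A, marked=A B C D E F G
Unmarked (collected): (none)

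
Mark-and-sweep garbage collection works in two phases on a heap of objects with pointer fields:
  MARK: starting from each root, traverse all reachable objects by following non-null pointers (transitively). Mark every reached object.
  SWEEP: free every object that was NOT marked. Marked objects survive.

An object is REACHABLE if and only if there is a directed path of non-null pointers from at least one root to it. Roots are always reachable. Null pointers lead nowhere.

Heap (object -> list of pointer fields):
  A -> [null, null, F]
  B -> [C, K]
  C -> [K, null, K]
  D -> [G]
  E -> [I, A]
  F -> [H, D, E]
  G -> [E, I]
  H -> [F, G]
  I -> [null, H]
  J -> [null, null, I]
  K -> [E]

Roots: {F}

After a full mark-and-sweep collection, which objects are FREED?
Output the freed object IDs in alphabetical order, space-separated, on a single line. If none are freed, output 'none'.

Answer: B C J K

Derivation:
Roots: F
Mark F: refs=H D E, marked=F
Mark H: refs=F G, marked=F H
Mark D: refs=G, marked=D F H
Mark E: refs=I A, marked=D E F H
Mark G: refs=E I, marked=D E F G H
Mark I: refs=null H, marked=D E F G H I
Mark A: refs=null null F, marked=A D E F G H I
Unmarked (collected): B C J K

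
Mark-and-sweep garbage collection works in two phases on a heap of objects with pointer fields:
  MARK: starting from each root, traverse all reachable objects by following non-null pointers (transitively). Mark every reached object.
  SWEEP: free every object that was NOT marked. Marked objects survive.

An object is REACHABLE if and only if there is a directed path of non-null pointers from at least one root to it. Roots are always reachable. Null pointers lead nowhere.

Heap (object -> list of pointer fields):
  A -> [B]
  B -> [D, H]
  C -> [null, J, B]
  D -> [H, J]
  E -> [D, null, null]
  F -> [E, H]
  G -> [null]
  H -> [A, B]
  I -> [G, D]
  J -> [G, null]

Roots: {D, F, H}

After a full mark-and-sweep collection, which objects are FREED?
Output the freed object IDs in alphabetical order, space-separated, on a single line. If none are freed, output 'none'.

Answer: C I

Derivation:
Roots: D F H
Mark D: refs=H J, marked=D
Mark F: refs=E H, marked=D F
Mark H: refs=A B, marked=D F H
Mark J: refs=G null, marked=D F H J
Mark E: refs=D null null, marked=D E F H J
Mark A: refs=B, marked=A D E F H J
Mark B: refs=D H, marked=A B D E F H J
Mark G: refs=null, marked=A B D E F G H J
Unmarked (collected): C I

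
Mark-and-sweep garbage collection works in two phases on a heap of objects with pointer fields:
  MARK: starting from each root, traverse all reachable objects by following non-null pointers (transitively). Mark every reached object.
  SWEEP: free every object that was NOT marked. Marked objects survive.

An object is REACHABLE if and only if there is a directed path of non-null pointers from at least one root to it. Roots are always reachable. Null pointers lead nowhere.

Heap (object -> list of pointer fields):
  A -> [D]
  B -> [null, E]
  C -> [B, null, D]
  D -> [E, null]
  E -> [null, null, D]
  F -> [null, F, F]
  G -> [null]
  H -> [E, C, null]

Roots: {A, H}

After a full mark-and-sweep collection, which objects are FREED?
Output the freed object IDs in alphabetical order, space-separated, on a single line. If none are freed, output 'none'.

Roots: A H
Mark A: refs=D, marked=A
Mark H: refs=E C null, marked=A H
Mark D: refs=E null, marked=A D H
Mark E: refs=null null D, marked=A D E H
Mark C: refs=B null D, marked=A C D E H
Mark B: refs=null E, marked=A B C D E H
Unmarked (collected): F G

Answer: F G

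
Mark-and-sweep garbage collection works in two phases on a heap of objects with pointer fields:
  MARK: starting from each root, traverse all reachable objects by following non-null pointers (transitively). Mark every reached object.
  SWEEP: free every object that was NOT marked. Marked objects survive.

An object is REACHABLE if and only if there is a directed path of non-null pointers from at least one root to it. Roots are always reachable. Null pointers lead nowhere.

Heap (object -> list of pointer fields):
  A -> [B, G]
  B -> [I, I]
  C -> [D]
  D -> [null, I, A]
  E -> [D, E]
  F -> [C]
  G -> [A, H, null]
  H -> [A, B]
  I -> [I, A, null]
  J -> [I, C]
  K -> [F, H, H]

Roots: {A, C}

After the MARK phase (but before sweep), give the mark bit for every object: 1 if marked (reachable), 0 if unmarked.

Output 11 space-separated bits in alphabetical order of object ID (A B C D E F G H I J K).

Answer: 1 1 1 1 0 0 1 1 1 0 0

Derivation:
Roots: A C
Mark A: refs=B G, marked=A
Mark C: refs=D, marked=A C
Mark B: refs=I I, marked=A B C
Mark G: refs=A H null, marked=A B C G
Mark D: refs=null I A, marked=A B C D G
Mark I: refs=I A null, marked=A B C D G I
Mark H: refs=A B, marked=A B C D G H I
Unmarked (collected): E F J K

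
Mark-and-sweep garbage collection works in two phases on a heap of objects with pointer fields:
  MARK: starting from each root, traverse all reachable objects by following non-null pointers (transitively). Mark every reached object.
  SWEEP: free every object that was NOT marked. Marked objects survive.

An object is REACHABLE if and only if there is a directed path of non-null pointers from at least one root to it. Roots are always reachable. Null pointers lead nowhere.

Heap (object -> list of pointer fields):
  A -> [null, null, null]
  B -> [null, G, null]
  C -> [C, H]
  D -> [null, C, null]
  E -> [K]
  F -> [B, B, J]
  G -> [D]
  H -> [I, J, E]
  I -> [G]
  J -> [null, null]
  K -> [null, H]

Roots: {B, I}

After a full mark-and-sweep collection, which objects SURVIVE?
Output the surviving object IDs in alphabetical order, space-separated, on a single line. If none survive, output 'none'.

Answer: B C D E G H I J K

Derivation:
Roots: B I
Mark B: refs=null G null, marked=B
Mark I: refs=G, marked=B I
Mark G: refs=D, marked=B G I
Mark D: refs=null C null, marked=B D G I
Mark C: refs=C H, marked=B C D G I
Mark H: refs=I J E, marked=B C D G H I
Mark J: refs=null null, marked=B C D G H I J
Mark E: refs=K, marked=B C D E G H I J
Mark K: refs=null H, marked=B C D E G H I J K
Unmarked (collected): A F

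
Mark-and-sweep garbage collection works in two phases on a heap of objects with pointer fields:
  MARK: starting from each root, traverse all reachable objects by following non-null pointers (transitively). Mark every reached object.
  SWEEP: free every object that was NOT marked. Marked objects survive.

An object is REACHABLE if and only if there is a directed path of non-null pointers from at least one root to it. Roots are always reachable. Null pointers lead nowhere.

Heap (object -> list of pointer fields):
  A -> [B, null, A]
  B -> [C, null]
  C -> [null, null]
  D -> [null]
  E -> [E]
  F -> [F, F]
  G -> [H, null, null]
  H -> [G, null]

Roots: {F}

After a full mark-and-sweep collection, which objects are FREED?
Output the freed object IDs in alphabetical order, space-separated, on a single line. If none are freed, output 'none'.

Answer: A B C D E G H

Derivation:
Roots: F
Mark F: refs=F F, marked=F
Unmarked (collected): A B C D E G H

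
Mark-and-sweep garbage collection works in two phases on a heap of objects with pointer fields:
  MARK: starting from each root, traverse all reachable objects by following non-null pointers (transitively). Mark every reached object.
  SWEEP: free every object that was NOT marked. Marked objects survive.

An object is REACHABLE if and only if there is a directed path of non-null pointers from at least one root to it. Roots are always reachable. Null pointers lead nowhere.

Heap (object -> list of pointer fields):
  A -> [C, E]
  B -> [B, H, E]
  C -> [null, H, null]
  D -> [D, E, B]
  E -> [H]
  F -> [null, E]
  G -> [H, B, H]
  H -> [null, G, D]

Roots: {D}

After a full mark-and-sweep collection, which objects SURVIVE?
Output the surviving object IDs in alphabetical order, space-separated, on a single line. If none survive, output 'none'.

Answer: B D E G H

Derivation:
Roots: D
Mark D: refs=D E B, marked=D
Mark E: refs=H, marked=D E
Mark B: refs=B H E, marked=B D E
Mark H: refs=null G D, marked=B D E H
Mark G: refs=H B H, marked=B D E G H
Unmarked (collected): A C F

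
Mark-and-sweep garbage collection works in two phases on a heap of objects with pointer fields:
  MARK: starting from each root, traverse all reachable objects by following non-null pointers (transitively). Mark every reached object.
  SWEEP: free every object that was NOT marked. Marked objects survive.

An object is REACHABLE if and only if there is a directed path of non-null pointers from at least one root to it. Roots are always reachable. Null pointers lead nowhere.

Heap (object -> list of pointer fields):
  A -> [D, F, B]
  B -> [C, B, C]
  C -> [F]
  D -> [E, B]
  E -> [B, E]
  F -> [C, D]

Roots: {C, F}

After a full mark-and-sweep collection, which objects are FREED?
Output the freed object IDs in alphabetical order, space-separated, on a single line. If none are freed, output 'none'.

Roots: C F
Mark C: refs=F, marked=C
Mark F: refs=C D, marked=C F
Mark D: refs=E B, marked=C D F
Mark E: refs=B E, marked=C D E F
Mark B: refs=C B C, marked=B C D E F
Unmarked (collected): A

Answer: A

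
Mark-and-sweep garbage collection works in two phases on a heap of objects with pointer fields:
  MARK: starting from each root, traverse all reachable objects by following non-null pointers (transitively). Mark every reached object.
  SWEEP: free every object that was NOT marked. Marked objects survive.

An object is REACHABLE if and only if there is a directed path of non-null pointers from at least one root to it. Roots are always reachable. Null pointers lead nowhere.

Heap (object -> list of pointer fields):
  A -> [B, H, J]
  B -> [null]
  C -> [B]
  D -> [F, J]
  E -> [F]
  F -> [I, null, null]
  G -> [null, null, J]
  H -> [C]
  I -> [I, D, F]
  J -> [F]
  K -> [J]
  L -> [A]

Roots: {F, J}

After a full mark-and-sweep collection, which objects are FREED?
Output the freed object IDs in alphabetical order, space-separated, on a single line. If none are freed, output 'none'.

Roots: F J
Mark F: refs=I null null, marked=F
Mark J: refs=F, marked=F J
Mark I: refs=I D F, marked=F I J
Mark D: refs=F J, marked=D F I J
Unmarked (collected): A B C E G H K L

Answer: A B C E G H K L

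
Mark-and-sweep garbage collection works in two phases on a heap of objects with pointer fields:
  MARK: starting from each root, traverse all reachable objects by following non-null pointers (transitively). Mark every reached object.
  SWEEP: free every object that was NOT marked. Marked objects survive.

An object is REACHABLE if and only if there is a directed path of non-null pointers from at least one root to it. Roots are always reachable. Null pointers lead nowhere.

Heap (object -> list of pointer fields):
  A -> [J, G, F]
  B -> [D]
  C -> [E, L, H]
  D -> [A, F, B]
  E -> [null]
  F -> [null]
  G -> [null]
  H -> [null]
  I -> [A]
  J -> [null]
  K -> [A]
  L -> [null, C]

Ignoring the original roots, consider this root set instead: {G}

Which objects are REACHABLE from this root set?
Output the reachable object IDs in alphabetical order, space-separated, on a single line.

Roots: G
Mark G: refs=null, marked=G
Unmarked (collected): A B C D E F H I J K L

Answer: G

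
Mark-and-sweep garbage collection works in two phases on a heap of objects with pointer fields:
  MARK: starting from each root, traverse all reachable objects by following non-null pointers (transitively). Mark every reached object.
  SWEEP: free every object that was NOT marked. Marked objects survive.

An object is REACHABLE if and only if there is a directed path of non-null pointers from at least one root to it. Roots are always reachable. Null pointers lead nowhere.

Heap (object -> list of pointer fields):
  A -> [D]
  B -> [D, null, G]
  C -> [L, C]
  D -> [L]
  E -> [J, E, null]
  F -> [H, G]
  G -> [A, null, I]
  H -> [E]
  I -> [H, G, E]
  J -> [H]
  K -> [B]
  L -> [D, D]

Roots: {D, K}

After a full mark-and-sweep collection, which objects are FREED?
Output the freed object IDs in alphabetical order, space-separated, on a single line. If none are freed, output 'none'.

Roots: D K
Mark D: refs=L, marked=D
Mark K: refs=B, marked=D K
Mark L: refs=D D, marked=D K L
Mark B: refs=D null G, marked=B D K L
Mark G: refs=A null I, marked=B D G K L
Mark A: refs=D, marked=A B D G K L
Mark I: refs=H G E, marked=A B D G I K L
Mark H: refs=E, marked=A B D G H I K L
Mark E: refs=J E null, marked=A B D E G H I K L
Mark J: refs=H, marked=A B D E G H I J K L
Unmarked (collected): C F

Answer: C F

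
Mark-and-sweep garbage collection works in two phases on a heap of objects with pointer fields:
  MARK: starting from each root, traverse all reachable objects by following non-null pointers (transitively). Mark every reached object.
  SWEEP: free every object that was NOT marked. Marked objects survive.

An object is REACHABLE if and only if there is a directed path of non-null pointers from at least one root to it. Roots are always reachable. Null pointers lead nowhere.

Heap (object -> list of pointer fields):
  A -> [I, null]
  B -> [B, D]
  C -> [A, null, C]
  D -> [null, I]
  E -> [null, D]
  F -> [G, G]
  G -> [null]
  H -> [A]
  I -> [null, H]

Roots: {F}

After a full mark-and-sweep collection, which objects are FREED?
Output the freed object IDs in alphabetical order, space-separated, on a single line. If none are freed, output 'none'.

Roots: F
Mark F: refs=G G, marked=F
Mark G: refs=null, marked=F G
Unmarked (collected): A B C D E H I

Answer: A B C D E H I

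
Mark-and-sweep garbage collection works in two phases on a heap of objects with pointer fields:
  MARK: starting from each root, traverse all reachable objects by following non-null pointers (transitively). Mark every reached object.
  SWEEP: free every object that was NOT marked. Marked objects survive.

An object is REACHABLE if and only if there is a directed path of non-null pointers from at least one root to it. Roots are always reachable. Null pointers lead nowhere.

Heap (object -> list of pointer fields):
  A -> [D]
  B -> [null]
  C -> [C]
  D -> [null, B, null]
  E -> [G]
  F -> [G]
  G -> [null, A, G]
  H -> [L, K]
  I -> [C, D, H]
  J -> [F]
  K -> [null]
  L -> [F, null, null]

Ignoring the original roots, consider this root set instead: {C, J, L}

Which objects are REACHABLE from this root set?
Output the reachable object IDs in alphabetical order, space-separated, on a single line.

Roots: C J L
Mark C: refs=C, marked=C
Mark J: refs=F, marked=C J
Mark L: refs=F null null, marked=C J L
Mark F: refs=G, marked=C F J L
Mark G: refs=null A G, marked=C F G J L
Mark A: refs=D, marked=A C F G J L
Mark D: refs=null B null, marked=A C D F G J L
Mark B: refs=null, marked=A B C D F G J L
Unmarked (collected): E H I K

Answer: A B C D F G J L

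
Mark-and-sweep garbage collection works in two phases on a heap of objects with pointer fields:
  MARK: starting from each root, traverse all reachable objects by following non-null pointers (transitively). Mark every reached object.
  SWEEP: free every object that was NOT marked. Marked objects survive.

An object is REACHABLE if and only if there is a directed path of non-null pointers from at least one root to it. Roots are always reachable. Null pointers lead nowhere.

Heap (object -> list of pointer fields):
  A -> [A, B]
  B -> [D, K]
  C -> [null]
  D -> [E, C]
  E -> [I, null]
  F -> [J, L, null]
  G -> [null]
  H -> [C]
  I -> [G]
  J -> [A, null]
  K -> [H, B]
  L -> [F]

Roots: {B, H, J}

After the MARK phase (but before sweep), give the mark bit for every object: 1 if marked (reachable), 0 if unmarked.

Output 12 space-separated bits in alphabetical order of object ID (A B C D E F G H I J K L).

Answer: 1 1 1 1 1 0 1 1 1 1 1 0

Derivation:
Roots: B H J
Mark B: refs=D K, marked=B
Mark H: refs=C, marked=B H
Mark J: refs=A null, marked=B H J
Mark D: refs=E C, marked=B D H J
Mark K: refs=H B, marked=B D H J K
Mark C: refs=null, marked=B C D H J K
Mark A: refs=A B, marked=A B C D H J K
Mark E: refs=I null, marked=A B C D E H J K
Mark I: refs=G, marked=A B C D E H I J K
Mark G: refs=null, marked=A B C D E G H I J K
Unmarked (collected): F L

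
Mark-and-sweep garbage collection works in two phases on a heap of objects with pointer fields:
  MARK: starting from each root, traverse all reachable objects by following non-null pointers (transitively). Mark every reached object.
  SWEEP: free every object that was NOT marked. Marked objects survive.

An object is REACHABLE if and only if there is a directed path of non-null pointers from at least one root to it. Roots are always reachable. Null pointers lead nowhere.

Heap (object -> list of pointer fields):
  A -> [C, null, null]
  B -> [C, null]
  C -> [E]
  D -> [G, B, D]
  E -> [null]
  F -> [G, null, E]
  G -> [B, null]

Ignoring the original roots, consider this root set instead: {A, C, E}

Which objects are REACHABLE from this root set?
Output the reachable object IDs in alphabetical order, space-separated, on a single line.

Answer: A C E

Derivation:
Roots: A C E
Mark A: refs=C null null, marked=A
Mark C: refs=E, marked=A C
Mark E: refs=null, marked=A C E
Unmarked (collected): B D F G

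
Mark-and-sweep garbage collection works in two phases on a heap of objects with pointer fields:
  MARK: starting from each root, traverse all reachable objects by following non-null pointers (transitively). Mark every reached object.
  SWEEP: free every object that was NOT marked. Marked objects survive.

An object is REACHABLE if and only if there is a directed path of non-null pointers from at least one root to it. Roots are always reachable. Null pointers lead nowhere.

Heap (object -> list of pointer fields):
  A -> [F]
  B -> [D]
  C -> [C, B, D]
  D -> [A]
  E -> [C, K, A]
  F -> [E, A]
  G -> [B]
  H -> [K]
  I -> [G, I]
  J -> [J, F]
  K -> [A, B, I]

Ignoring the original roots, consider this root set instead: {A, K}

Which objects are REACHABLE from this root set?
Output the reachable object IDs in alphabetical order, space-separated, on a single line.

Roots: A K
Mark A: refs=F, marked=A
Mark K: refs=A B I, marked=A K
Mark F: refs=E A, marked=A F K
Mark B: refs=D, marked=A B F K
Mark I: refs=G I, marked=A B F I K
Mark E: refs=C K A, marked=A B E F I K
Mark D: refs=A, marked=A B D E F I K
Mark G: refs=B, marked=A B D E F G I K
Mark C: refs=C B D, marked=A B C D E F G I K
Unmarked (collected): H J

Answer: A B C D E F G I K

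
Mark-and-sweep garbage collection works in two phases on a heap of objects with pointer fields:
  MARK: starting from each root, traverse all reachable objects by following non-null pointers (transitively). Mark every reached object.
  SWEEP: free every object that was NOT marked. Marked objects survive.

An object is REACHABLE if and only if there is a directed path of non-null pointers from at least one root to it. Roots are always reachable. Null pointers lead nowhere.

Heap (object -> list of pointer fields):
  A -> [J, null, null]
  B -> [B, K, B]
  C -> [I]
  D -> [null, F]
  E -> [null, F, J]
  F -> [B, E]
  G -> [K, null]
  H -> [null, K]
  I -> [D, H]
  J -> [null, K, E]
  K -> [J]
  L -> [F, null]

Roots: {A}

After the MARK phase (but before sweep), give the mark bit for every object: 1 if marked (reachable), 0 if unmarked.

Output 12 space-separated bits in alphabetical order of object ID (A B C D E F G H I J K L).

Answer: 1 1 0 0 1 1 0 0 0 1 1 0

Derivation:
Roots: A
Mark A: refs=J null null, marked=A
Mark J: refs=null K E, marked=A J
Mark K: refs=J, marked=A J K
Mark E: refs=null F J, marked=A E J K
Mark F: refs=B E, marked=A E F J K
Mark B: refs=B K B, marked=A B E F J K
Unmarked (collected): C D G H I L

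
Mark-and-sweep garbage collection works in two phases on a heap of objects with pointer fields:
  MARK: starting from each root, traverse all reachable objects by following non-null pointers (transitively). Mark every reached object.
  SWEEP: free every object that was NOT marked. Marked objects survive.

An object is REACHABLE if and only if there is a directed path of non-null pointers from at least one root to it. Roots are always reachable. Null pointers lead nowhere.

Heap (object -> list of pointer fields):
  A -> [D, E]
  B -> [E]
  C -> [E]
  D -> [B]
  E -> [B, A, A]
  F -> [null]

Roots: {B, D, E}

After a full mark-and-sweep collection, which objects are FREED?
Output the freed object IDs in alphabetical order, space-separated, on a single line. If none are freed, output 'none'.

Answer: C F

Derivation:
Roots: B D E
Mark B: refs=E, marked=B
Mark D: refs=B, marked=B D
Mark E: refs=B A A, marked=B D E
Mark A: refs=D E, marked=A B D E
Unmarked (collected): C F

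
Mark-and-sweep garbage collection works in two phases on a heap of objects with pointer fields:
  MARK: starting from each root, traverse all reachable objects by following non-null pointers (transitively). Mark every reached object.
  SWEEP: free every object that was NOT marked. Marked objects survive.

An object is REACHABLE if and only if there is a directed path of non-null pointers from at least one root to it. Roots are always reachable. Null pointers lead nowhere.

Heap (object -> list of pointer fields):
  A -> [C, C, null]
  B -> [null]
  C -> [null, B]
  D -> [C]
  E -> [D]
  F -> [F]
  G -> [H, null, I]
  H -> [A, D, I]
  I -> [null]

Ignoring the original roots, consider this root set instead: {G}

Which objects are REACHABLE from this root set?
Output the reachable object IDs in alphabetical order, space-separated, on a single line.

Answer: A B C D G H I

Derivation:
Roots: G
Mark G: refs=H null I, marked=G
Mark H: refs=A D I, marked=G H
Mark I: refs=null, marked=G H I
Mark A: refs=C C null, marked=A G H I
Mark D: refs=C, marked=A D G H I
Mark C: refs=null B, marked=A C D G H I
Mark B: refs=null, marked=A B C D G H I
Unmarked (collected): E F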